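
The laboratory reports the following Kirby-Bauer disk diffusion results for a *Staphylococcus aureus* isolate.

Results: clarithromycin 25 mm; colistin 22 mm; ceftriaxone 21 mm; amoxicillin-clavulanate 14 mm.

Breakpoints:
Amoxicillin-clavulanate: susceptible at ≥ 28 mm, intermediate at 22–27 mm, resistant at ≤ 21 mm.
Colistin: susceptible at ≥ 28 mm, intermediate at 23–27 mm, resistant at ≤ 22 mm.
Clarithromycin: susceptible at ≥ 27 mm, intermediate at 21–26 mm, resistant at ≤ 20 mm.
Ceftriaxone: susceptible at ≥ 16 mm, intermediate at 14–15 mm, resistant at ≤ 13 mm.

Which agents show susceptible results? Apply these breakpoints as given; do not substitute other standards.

Clarithromycin: 25 mm is in 21–26 mm → Intermediate
Colistin: 22 mm is ≤ 22 mm ⇒ resistant
Ceftriaxone (21 mm) ≥ 16 mm — S
Amoxicillin-clavulanate (14 mm) ≤ 21 mm — R

ceftriaxone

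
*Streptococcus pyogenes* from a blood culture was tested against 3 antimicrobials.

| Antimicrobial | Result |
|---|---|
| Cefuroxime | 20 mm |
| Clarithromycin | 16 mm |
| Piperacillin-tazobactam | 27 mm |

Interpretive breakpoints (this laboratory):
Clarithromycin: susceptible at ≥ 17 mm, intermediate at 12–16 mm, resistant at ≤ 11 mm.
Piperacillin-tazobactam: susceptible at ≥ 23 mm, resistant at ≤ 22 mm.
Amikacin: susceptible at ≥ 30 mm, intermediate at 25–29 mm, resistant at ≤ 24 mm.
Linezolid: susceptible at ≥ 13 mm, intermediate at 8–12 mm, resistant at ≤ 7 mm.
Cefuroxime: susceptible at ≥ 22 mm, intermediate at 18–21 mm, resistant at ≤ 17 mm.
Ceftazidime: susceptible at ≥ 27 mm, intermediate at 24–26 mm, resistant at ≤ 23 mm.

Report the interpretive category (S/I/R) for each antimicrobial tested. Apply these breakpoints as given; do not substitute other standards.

I, I, S

Cefuroxime (20 mm) in 18–21 mm → Intermediate
Clarithromycin: 16 mm is in 12–16 mm → Intermediate
Piperacillin-tazobactam 27 mm: ≥ 23 mm → Susceptible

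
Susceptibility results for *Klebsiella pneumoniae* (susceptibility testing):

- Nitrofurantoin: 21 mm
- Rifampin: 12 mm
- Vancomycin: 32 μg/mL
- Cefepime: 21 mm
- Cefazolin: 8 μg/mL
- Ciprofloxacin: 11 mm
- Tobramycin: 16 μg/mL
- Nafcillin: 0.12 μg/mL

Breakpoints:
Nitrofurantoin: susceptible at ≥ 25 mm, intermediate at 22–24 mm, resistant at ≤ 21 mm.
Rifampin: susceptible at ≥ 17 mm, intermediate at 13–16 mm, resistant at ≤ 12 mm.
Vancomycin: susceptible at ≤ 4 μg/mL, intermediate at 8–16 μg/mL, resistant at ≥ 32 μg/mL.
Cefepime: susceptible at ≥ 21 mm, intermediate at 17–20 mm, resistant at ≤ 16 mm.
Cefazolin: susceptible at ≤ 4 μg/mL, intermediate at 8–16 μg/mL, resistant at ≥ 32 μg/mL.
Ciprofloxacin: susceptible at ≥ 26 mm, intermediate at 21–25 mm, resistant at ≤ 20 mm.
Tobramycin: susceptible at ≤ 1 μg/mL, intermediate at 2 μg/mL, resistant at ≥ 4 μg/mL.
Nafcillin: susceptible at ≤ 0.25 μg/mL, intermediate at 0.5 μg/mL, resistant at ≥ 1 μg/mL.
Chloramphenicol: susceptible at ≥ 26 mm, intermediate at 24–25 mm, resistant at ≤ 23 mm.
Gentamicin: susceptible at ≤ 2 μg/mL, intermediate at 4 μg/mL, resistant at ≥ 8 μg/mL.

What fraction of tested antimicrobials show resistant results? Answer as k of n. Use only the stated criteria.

5 of 8

Nitrofurantoin (21 mm) ≤ 21 mm — resistant
Rifampin: 12 mm is ≤ 12 mm — Resistant
Vancomycin: 32 μg/mL is ≥ 32 μg/mL → Resistant
Cefepime 21 mm: ≥ 21 mm → Susceptible
Cefazolin: 8 μg/mL is in 8–16 μg/mL — intermediate
Ciprofloxacin: 11 mm is ≤ 20 mm — Resistant
Tobramycin 16 μg/mL: ≥ 4 μg/mL ⇒ resistant
Nafcillin 0.12 μg/mL: ≤ 0.25 μg/mL ⇒ S
Resistant: 5/8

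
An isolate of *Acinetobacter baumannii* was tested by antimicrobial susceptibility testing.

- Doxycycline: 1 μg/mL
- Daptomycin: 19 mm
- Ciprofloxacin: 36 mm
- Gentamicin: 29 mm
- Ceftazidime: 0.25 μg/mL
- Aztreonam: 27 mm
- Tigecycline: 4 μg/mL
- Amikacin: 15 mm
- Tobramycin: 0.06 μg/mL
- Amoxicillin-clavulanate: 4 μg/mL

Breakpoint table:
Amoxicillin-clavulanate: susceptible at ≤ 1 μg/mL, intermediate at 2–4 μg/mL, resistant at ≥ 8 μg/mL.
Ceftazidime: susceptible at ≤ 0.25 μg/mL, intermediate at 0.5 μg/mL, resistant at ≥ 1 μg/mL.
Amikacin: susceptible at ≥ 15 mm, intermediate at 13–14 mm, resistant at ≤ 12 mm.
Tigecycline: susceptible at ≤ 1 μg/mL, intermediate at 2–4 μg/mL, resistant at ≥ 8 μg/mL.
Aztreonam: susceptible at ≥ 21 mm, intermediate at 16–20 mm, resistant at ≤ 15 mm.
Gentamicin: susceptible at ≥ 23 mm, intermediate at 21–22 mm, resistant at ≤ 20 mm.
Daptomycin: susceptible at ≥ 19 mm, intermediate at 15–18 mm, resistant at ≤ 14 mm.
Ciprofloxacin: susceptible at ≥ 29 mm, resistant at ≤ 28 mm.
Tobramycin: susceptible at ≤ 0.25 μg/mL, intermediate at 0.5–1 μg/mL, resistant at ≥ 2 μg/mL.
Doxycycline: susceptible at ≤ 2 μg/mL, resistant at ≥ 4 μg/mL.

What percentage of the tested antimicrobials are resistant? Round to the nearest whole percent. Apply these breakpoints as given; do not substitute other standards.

Doxycycline: 1 μg/mL is ≤ 2 μg/mL → S
Daptomycin (19 mm) ≥ 19 mm → Susceptible
Ciprofloxacin (36 mm) ≥ 29 mm → S
Gentamicin (29 mm) ≥ 23 mm → Susceptible
Ceftazidime 0.25 μg/mL: ≤ 0.25 μg/mL → S
Aztreonam (27 mm) ≥ 21 mm ⇒ susceptible
Tigecycline: 4 μg/mL is in 2–4 μg/mL — Intermediate
Amikacin: 15 mm is ≥ 15 mm ⇒ susceptible
Tobramycin (0.06 μg/mL) ≤ 0.25 μg/mL → S
Amoxicillin-clavulanate 4 μg/mL: in 2–4 μg/mL ⇒ intermediate
Resistant: 0/10

0%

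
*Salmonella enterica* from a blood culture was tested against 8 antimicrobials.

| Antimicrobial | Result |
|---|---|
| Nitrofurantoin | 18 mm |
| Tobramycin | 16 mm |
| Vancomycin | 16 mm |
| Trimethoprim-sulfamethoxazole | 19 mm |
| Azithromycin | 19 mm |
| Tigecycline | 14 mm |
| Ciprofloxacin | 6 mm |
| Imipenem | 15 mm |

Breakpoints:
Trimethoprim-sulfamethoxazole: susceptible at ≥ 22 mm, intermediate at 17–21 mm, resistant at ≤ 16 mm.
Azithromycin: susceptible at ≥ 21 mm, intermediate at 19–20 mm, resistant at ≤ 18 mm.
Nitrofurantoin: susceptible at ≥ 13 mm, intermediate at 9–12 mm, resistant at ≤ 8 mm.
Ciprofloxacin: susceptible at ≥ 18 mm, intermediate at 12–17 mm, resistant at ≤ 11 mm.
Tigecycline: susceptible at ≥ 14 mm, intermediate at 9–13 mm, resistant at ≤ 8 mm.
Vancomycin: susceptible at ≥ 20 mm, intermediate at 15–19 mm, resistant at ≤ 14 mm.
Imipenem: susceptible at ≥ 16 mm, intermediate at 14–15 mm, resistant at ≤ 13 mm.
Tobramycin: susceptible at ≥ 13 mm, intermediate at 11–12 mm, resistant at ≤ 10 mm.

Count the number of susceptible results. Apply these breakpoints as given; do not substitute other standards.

Nitrofurantoin: 18 mm is ≥ 13 mm ⇒ Susceptible
Tobramycin 16 mm: ≥ 13 mm → susceptible
Vancomycin 16 mm: in 15–19 mm — Intermediate
Trimethoprim-sulfamethoxazole 19 mm: in 17–21 mm — intermediate
Azithromycin: 19 mm is in 19–20 mm → intermediate
Tigecycline 14 mm: ≥ 14 mm → S
Ciprofloxacin 6 mm: ≤ 11 mm ⇒ R
Imipenem (15 mm) in 14–15 mm — Intermediate
Susceptible: 3

3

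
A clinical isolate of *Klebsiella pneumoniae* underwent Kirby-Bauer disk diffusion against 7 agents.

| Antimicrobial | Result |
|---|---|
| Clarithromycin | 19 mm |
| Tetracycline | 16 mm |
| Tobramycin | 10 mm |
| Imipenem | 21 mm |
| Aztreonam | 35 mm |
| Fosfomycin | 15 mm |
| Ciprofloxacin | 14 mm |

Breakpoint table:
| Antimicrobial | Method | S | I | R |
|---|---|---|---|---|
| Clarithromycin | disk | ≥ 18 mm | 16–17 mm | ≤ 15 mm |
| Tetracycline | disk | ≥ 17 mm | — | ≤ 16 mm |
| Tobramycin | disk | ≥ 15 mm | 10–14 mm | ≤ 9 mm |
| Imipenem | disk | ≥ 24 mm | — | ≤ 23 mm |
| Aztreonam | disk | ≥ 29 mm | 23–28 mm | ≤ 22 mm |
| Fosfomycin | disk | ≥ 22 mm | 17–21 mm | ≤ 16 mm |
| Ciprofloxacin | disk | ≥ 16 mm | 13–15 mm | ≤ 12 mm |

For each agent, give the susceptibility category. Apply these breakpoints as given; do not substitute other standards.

Clarithromycin (19 mm) ≥ 18 mm — Susceptible
Tetracycline: 16 mm is ≤ 16 mm — Resistant
Tobramycin (10 mm) in 10–14 mm ⇒ I
Imipenem 21 mm: ≤ 23 mm ⇒ Resistant
Aztreonam (35 mm) ≥ 29 mm ⇒ Susceptible
Fosfomycin 15 mm: ≤ 16 mm ⇒ R
Ciprofloxacin 14 mm: in 13–15 mm ⇒ Intermediate

S, R, I, R, S, R, I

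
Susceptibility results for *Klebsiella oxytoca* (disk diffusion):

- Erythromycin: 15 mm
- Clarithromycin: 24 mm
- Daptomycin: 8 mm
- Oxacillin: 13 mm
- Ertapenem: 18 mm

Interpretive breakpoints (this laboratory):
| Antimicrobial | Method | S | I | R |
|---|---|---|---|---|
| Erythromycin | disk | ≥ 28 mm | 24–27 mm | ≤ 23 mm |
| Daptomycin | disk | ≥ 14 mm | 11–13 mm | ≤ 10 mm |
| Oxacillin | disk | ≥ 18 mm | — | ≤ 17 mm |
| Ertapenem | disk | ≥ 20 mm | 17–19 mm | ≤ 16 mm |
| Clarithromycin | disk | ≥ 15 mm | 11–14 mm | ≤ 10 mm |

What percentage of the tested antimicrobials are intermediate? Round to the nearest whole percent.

Erythromycin: 15 mm is ≤ 23 mm — R
Clarithromycin: 24 mm is ≥ 15 mm ⇒ S
Daptomycin: 8 mm is ≤ 10 mm — Resistant
Oxacillin: 13 mm is ≤ 17 mm → resistant
Ertapenem (18 mm) in 17–19 mm → Intermediate
Intermediate: 1/5

20%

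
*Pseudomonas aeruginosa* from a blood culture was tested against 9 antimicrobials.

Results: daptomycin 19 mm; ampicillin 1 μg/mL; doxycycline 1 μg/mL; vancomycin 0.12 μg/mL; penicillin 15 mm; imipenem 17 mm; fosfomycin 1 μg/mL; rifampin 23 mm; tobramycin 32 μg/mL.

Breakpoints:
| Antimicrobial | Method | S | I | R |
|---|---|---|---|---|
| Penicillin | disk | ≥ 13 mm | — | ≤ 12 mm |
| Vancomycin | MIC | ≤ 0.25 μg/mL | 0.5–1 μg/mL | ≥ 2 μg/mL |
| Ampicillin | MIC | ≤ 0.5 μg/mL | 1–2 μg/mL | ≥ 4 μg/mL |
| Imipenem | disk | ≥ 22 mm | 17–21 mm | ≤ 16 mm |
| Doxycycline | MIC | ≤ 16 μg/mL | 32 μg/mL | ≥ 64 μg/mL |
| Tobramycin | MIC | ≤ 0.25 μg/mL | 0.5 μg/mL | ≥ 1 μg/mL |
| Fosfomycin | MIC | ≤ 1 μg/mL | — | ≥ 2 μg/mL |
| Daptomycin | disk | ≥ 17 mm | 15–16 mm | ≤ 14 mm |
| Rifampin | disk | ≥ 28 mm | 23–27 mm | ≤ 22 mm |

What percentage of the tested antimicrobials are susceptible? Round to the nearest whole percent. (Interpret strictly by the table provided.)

Daptomycin 19 mm: ≥ 17 mm → S
Ampicillin (1 μg/mL) in 1–2 μg/mL → intermediate
Doxycycline (1 μg/mL) ≤ 16 μg/mL → Susceptible
Vancomycin: 0.12 μg/mL is ≤ 0.25 μg/mL ⇒ susceptible
Penicillin 15 mm: ≥ 13 mm → susceptible
Imipenem: 17 mm is in 17–21 mm → Intermediate
Fosfomycin: 1 μg/mL is ≤ 1 μg/mL — Susceptible
Rifampin: 23 mm is in 23–27 mm → intermediate
Tobramycin 32 μg/mL: ≥ 1 μg/mL → resistant
Susceptible: 5/9

56%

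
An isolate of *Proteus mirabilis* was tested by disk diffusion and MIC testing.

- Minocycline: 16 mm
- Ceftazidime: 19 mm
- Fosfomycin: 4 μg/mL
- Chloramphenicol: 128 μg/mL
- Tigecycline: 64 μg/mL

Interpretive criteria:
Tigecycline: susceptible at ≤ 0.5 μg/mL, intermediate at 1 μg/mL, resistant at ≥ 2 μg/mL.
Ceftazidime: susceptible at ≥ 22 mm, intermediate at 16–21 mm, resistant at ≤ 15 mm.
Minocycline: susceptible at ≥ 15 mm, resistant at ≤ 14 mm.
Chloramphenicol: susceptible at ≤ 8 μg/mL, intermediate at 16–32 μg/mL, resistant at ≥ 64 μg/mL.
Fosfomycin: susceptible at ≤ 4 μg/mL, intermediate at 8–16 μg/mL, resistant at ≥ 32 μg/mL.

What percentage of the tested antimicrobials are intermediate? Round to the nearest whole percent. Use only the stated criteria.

20%

Minocycline 16 mm: ≥ 15 mm → S
Ceftazidime 19 mm: in 16–21 mm → Intermediate
Fosfomycin (4 μg/mL) ≤ 4 μg/mL → S
Chloramphenicol: 128 μg/mL is ≥ 64 μg/mL → Resistant
Tigecycline (64 μg/mL) ≥ 2 μg/mL — R
Intermediate: 1/5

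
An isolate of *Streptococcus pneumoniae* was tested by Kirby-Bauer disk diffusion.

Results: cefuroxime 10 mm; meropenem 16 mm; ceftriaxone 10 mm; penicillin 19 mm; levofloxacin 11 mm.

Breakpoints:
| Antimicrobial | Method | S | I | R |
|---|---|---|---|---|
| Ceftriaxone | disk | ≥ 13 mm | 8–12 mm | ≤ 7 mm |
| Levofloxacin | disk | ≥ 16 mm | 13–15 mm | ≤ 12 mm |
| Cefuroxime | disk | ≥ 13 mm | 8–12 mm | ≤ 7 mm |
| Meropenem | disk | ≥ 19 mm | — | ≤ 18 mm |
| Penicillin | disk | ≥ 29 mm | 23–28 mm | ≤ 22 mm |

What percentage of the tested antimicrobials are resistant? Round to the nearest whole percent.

Cefuroxime 10 mm: in 8–12 mm ⇒ intermediate
Meropenem 16 mm: ≤ 18 mm → resistant
Ceftriaxone 10 mm: in 8–12 mm — Intermediate
Penicillin: 19 mm is ≤ 22 mm — R
Levofloxacin: 11 mm is ≤ 12 mm — Resistant
Resistant: 3/5

60%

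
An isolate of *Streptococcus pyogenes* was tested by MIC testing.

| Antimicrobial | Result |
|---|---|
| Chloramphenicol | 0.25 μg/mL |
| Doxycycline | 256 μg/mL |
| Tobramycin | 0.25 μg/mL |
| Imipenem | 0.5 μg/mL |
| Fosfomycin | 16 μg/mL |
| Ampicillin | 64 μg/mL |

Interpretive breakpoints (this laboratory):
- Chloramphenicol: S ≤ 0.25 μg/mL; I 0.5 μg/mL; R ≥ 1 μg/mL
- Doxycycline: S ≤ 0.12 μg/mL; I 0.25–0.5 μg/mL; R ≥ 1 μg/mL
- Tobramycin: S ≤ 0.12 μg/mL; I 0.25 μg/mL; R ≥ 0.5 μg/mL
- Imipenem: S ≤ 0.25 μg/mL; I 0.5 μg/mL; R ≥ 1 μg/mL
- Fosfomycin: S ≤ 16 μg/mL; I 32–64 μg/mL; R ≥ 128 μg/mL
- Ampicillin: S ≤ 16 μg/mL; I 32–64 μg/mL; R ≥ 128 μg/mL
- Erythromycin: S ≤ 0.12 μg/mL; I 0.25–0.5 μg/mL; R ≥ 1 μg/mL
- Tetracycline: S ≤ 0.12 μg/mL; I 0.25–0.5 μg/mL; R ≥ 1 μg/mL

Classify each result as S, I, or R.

Chloramphenicol 0.25 μg/mL: ≤ 0.25 μg/mL → Susceptible
Doxycycline: 256 μg/mL is ≥ 1 μg/mL ⇒ resistant
Tobramycin: 0.25 μg/mL is = 0.25 μg/mL ⇒ Intermediate
Imipenem 0.5 μg/mL: = 0.5 μg/mL → Intermediate
Fosfomycin: 16 μg/mL is ≤ 16 μg/mL — Susceptible
Ampicillin (64 μg/mL) in 32–64 μg/mL → Intermediate

S, R, I, I, S, I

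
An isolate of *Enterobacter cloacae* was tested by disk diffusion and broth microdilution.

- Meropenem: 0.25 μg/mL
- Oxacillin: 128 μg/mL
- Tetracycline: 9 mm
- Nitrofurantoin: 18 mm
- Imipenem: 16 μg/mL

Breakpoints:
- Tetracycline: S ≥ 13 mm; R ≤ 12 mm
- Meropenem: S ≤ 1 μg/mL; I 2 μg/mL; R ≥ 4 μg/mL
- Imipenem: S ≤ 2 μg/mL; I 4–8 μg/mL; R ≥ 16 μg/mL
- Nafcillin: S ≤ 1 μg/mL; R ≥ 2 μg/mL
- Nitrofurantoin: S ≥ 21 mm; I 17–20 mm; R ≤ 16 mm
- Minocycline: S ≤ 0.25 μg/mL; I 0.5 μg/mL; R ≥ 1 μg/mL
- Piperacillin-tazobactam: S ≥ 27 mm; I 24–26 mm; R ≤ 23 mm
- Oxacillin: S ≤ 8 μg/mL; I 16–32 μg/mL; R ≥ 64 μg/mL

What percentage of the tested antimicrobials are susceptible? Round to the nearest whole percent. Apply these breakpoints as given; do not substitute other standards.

20%

Meropenem (0.25 μg/mL) ≤ 1 μg/mL — Susceptible
Oxacillin 128 μg/mL: ≥ 64 μg/mL — R
Tetracycline 9 mm: ≤ 12 mm → R
Nitrofurantoin: 18 mm is in 17–20 mm ⇒ intermediate
Imipenem (16 μg/mL) ≥ 16 μg/mL → resistant
Susceptible: 1/5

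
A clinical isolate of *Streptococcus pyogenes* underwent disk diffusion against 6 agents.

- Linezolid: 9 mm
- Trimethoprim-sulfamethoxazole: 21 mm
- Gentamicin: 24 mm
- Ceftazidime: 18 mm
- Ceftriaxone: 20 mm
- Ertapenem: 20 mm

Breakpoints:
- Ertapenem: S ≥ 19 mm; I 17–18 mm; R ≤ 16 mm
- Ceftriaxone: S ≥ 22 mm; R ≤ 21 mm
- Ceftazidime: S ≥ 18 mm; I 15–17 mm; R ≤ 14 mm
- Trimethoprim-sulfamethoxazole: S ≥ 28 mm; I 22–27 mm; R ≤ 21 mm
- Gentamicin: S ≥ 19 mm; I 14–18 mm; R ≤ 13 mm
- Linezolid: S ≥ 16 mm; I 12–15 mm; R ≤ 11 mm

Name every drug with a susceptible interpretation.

Linezolid: 9 mm is ≤ 11 mm → Resistant
Trimethoprim-sulfamethoxazole 21 mm: ≤ 21 mm ⇒ R
Gentamicin (24 mm) ≥ 19 mm → S
Ceftazidime (18 mm) ≥ 18 mm ⇒ S
Ceftriaxone (20 mm) ≤ 21 mm — Resistant
Ertapenem: 20 mm is ≥ 19 mm ⇒ Susceptible

gentamicin, ceftazidime, ertapenem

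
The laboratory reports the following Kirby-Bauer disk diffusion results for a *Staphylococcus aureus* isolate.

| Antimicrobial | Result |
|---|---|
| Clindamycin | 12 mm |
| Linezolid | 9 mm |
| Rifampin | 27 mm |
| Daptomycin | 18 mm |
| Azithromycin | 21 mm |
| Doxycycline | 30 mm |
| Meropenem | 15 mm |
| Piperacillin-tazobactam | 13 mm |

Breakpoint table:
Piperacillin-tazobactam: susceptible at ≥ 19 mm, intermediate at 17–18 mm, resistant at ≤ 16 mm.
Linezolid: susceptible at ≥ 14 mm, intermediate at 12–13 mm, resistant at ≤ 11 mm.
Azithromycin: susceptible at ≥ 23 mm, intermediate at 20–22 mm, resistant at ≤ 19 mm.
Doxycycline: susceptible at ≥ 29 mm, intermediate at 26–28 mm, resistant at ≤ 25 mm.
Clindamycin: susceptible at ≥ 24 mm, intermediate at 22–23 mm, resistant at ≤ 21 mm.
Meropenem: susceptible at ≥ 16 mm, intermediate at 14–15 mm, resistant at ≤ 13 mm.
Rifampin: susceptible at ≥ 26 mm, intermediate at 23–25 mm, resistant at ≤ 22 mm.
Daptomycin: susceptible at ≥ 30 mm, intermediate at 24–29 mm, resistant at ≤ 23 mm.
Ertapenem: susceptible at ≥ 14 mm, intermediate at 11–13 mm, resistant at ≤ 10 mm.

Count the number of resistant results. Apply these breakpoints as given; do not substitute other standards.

Clindamycin 12 mm: ≤ 21 mm → Resistant
Linezolid 9 mm: ≤ 11 mm → R
Rifampin: 27 mm is ≥ 26 mm → Susceptible
Daptomycin: 18 mm is ≤ 23 mm → R
Azithromycin (21 mm) in 20–22 mm ⇒ I
Doxycycline (30 mm) ≥ 29 mm ⇒ susceptible
Meropenem 15 mm: in 14–15 mm ⇒ intermediate
Piperacillin-tazobactam 13 mm: ≤ 16 mm — resistant
Resistant: 4

4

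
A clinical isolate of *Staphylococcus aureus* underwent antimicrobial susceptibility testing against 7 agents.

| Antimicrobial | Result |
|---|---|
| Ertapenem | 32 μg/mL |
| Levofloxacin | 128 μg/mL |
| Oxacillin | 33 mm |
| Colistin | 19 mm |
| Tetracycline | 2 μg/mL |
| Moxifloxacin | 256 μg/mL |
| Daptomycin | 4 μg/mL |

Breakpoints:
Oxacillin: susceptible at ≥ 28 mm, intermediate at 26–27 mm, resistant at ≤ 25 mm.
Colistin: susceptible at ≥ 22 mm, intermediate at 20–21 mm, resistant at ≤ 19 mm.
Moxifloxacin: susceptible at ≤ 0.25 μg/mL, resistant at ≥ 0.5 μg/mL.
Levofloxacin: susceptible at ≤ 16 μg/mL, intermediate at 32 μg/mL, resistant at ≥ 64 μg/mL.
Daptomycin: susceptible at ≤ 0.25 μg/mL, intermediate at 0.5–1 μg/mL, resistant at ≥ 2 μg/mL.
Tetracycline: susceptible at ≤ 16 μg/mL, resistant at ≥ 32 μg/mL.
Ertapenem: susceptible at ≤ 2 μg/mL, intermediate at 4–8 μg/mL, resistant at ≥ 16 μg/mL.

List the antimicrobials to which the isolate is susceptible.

oxacillin, tetracycline

Ertapenem: 32 μg/mL is ≥ 16 μg/mL ⇒ R
Levofloxacin 128 μg/mL: ≥ 64 μg/mL ⇒ Resistant
Oxacillin (33 mm) ≥ 28 mm — S
Colistin 19 mm: ≤ 19 mm ⇒ resistant
Tetracycline: 2 μg/mL is ≤ 16 μg/mL ⇒ susceptible
Moxifloxacin 256 μg/mL: ≥ 0.5 μg/mL ⇒ resistant
Daptomycin 4 μg/mL: ≥ 2 μg/mL ⇒ resistant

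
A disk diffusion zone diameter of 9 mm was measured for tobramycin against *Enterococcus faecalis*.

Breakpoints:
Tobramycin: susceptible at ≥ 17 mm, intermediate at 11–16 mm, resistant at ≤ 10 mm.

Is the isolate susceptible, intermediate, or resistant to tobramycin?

R

Tobramycin: 9 mm is ≤ 10 mm → Resistant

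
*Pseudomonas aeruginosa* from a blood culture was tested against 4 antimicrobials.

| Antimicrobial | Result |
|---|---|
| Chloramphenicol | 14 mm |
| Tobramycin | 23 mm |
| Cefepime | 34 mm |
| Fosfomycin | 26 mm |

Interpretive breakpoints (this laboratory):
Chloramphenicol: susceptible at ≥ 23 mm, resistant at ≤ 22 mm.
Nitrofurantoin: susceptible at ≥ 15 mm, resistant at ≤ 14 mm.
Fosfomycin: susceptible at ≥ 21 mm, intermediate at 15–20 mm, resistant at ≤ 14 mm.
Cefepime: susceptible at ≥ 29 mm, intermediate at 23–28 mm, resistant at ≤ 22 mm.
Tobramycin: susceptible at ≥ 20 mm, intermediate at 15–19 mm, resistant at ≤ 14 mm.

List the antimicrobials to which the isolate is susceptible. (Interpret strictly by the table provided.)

Chloramphenicol 14 mm: ≤ 22 mm → R
Tobramycin (23 mm) ≥ 20 mm ⇒ Susceptible
Cefepime (34 mm) ≥ 29 mm ⇒ S
Fosfomycin (26 mm) ≥ 21 mm — Susceptible

tobramycin, cefepime, fosfomycin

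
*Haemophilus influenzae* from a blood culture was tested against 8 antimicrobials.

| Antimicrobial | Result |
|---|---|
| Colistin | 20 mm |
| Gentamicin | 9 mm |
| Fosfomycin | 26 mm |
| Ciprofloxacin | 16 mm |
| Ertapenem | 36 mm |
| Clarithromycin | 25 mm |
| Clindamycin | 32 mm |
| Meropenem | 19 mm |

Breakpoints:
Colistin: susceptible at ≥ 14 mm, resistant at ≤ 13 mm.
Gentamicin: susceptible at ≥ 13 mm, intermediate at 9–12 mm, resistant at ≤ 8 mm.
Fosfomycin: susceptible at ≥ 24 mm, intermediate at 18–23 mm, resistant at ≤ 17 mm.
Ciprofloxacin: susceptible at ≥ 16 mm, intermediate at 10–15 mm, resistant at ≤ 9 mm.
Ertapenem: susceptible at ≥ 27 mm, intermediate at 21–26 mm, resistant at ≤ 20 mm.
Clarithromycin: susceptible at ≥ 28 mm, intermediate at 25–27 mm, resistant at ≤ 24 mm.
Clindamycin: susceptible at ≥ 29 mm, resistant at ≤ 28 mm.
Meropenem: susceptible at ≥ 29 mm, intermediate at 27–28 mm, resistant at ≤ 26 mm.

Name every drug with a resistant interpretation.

meropenem

Colistin (20 mm) ≥ 14 mm → Susceptible
Gentamicin: 9 mm is in 9–12 mm → I
Fosfomycin: 26 mm is ≥ 24 mm — susceptible
Ciprofloxacin 16 mm: ≥ 16 mm — susceptible
Ertapenem (36 mm) ≥ 27 mm ⇒ S
Clarithromycin 25 mm: in 25–27 mm — intermediate
Clindamycin: 32 mm is ≥ 29 mm ⇒ Susceptible
Meropenem: 19 mm is ≤ 26 mm ⇒ resistant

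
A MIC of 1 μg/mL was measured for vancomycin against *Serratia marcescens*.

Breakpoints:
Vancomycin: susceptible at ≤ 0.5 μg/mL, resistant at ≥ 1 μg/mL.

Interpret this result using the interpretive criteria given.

Vancomycin 1 μg/mL: ≥ 1 μg/mL — resistant

Resistant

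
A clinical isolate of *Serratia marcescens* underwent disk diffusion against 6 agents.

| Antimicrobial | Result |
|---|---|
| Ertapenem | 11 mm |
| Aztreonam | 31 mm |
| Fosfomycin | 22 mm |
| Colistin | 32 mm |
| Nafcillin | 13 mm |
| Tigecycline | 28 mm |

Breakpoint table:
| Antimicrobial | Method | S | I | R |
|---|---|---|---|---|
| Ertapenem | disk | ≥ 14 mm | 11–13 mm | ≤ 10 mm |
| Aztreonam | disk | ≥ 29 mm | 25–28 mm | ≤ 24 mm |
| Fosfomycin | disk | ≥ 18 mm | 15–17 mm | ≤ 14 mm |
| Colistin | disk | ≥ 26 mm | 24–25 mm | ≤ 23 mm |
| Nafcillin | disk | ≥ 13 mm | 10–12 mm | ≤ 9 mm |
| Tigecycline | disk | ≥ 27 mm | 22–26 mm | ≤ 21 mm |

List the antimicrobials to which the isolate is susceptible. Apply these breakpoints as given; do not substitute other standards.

Ertapenem 11 mm: in 11–13 mm → I
Aztreonam (31 mm) ≥ 29 mm → S
Fosfomycin 22 mm: ≥ 18 mm ⇒ S
Colistin (32 mm) ≥ 26 mm ⇒ susceptible
Nafcillin: 13 mm is ≥ 13 mm — susceptible
Tigecycline 28 mm: ≥ 27 mm — S

aztreonam, fosfomycin, colistin, nafcillin, tigecycline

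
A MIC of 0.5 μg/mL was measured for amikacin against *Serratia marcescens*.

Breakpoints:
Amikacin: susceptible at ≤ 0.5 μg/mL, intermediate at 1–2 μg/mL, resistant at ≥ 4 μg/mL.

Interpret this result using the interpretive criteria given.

S

Amikacin (0.5 μg/mL) ≤ 0.5 μg/mL — S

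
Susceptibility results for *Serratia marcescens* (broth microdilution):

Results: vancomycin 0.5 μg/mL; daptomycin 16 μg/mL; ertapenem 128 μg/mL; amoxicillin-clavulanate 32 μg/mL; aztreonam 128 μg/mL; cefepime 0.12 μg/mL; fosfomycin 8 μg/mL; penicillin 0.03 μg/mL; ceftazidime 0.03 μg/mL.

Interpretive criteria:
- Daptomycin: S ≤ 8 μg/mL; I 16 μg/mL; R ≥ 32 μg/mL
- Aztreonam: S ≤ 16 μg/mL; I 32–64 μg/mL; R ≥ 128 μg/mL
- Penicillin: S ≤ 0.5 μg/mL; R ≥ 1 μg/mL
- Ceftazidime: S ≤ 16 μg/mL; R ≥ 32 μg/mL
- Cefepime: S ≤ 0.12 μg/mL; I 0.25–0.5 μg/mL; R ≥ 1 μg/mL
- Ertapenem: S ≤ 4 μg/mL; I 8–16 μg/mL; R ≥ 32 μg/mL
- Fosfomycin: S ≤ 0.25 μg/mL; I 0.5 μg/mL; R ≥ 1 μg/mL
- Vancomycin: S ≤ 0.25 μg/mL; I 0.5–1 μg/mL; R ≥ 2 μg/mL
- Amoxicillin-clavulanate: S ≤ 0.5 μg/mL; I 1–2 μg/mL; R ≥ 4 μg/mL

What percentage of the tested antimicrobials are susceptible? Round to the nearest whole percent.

Vancomycin (0.5 μg/mL) in 0.5–1 μg/mL → Intermediate
Daptomycin: 16 μg/mL is = 16 μg/mL — intermediate
Ertapenem (128 μg/mL) ≥ 32 μg/mL → resistant
Amoxicillin-clavulanate: 32 μg/mL is ≥ 4 μg/mL — R
Aztreonam 128 μg/mL: ≥ 128 μg/mL ⇒ R
Cefepime (0.12 μg/mL) ≤ 0.12 μg/mL → S
Fosfomycin: 8 μg/mL is ≥ 1 μg/mL → Resistant
Penicillin (0.03 μg/mL) ≤ 0.5 μg/mL → Susceptible
Ceftazidime (0.03 μg/mL) ≤ 16 μg/mL ⇒ Susceptible
Susceptible: 3/9

33%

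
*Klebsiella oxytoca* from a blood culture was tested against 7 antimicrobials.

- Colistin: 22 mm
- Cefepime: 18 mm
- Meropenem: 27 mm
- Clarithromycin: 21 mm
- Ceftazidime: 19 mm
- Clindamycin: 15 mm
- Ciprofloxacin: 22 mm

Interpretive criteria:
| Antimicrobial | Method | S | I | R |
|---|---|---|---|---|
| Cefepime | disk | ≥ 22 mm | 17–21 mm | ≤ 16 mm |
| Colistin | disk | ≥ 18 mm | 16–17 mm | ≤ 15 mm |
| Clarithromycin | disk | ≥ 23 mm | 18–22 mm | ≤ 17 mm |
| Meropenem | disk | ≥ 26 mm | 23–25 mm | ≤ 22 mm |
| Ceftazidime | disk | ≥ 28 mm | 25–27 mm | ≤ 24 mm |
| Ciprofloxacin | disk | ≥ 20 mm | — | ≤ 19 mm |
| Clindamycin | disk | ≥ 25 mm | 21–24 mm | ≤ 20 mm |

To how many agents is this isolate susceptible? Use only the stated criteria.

Colistin (22 mm) ≥ 18 mm — Susceptible
Cefepime (18 mm) in 17–21 mm — Intermediate
Meropenem 27 mm: ≥ 26 mm ⇒ Susceptible
Clarithromycin: 21 mm is in 18–22 mm ⇒ intermediate
Ceftazidime: 19 mm is ≤ 24 mm ⇒ resistant
Clindamycin (15 mm) ≤ 20 mm — Resistant
Ciprofloxacin 22 mm: ≥ 20 mm → susceptible
Susceptible: 3

3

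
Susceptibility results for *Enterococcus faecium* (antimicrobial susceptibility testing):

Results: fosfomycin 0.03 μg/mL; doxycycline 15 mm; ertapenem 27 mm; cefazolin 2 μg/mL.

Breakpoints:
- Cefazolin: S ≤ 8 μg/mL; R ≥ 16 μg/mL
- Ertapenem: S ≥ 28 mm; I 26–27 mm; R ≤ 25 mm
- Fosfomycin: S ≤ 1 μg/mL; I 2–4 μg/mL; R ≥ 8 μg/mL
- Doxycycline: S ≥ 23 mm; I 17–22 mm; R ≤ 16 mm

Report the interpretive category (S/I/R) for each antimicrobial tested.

S, R, I, S

Fosfomycin (0.03 μg/mL) ≤ 1 μg/mL — susceptible
Doxycycline (15 mm) ≤ 16 mm → resistant
Ertapenem (27 mm) in 26–27 mm — Intermediate
Cefazolin: 2 μg/mL is ≤ 8 μg/mL — Susceptible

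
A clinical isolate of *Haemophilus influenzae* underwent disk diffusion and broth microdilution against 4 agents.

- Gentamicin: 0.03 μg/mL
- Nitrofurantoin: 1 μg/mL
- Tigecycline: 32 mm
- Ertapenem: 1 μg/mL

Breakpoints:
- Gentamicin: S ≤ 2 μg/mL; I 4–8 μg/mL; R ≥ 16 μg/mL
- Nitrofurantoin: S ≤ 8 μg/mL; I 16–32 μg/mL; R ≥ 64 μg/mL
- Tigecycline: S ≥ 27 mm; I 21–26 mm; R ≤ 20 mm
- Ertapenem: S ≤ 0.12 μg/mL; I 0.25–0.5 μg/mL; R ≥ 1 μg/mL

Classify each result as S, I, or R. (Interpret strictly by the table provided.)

Gentamicin: 0.03 μg/mL is ≤ 2 μg/mL — S
Nitrofurantoin (1 μg/mL) ≤ 8 μg/mL — S
Tigecycline: 32 mm is ≥ 27 mm — susceptible
Ertapenem: 1 μg/mL is ≥ 1 μg/mL → resistant

S, S, S, R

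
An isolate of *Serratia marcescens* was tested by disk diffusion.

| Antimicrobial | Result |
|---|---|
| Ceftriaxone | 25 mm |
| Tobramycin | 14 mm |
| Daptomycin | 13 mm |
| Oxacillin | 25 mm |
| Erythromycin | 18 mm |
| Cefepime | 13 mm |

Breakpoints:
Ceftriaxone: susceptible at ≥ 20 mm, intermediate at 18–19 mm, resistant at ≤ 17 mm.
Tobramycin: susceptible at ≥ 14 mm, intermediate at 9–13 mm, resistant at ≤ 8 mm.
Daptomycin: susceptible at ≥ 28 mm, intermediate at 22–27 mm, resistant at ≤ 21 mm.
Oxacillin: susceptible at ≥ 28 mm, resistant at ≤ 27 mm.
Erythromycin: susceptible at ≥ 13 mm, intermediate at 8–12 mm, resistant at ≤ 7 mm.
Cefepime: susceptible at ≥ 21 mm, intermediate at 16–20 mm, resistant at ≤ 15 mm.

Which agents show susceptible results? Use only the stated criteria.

Ceftriaxone 25 mm: ≥ 20 mm — susceptible
Tobramycin (14 mm) ≥ 14 mm ⇒ S
Daptomycin: 13 mm is ≤ 21 mm — resistant
Oxacillin (25 mm) ≤ 27 mm ⇒ Resistant
Erythromycin: 18 mm is ≥ 13 mm ⇒ S
Cefepime (13 mm) ≤ 15 mm — resistant

ceftriaxone, tobramycin, erythromycin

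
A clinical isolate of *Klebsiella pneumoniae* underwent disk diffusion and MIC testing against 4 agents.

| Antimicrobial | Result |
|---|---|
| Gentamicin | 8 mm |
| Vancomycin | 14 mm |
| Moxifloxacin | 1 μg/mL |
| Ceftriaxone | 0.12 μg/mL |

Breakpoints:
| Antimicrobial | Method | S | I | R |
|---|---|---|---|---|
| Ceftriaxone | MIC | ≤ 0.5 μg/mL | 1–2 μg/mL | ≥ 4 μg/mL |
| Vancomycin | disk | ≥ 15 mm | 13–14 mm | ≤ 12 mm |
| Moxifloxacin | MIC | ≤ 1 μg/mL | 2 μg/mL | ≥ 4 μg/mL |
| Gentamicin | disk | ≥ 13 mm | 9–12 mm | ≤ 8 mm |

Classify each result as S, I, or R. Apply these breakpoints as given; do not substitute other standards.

Gentamicin 8 mm: ≤ 8 mm — resistant
Vancomycin 14 mm: in 13–14 mm → intermediate
Moxifloxacin: 1 μg/mL is ≤ 1 μg/mL — susceptible
Ceftriaxone (0.12 μg/mL) ≤ 0.5 μg/mL — Susceptible

R, I, S, S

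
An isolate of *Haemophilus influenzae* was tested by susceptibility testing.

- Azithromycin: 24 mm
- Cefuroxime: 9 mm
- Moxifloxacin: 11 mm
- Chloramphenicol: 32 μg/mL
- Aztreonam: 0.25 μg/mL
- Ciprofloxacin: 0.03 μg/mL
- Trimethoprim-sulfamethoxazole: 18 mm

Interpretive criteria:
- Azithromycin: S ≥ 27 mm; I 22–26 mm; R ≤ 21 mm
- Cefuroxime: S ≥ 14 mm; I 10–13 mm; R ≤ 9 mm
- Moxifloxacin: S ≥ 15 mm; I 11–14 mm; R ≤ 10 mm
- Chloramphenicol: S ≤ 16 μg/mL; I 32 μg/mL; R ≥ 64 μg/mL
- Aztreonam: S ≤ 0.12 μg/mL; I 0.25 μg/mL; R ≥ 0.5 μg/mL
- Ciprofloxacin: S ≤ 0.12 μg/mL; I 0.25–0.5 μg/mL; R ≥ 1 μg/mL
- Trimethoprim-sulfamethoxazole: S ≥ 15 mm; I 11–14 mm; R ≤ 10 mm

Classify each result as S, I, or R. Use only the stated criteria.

Azithromycin 24 mm: in 22–26 mm — I
Cefuroxime: 9 mm is ≤ 9 mm → Resistant
Moxifloxacin 11 mm: in 11–14 mm ⇒ intermediate
Chloramphenicol (32 μg/mL) = 32 μg/mL — intermediate
Aztreonam 0.25 μg/mL: = 0.25 μg/mL — I
Ciprofloxacin: 0.03 μg/mL is ≤ 0.12 μg/mL → Susceptible
Trimethoprim-sulfamethoxazole 18 mm: ≥ 15 mm ⇒ susceptible

I, R, I, I, I, S, S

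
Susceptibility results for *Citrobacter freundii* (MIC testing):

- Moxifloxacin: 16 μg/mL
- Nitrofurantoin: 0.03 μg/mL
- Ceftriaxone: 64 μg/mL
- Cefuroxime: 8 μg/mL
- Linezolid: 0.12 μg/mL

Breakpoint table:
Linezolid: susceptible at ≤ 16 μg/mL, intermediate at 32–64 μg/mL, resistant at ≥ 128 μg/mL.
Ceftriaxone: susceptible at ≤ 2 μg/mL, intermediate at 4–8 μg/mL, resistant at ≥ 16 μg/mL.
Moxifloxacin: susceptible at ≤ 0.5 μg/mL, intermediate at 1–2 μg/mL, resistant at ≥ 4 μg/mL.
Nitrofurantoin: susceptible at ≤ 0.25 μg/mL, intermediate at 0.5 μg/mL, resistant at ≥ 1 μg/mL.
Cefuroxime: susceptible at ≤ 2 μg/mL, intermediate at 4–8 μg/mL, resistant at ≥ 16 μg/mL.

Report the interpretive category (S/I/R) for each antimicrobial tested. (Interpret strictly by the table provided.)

R, S, R, I, S

Moxifloxacin: 16 μg/mL is ≥ 4 μg/mL → R
Nitrofurantoin (0.03 μg/mL) ≤ 0.25 μg/mL ⇒ S
Ceftriaxone 64 μg/mL: ≥ 16 μg/mL — Resistant
Cefuroxime (8 μg/mL) in 4–8 μg/mL → Intermediate
Linezolid 0.12 μg/mL: ≤ 16 μg/mL → Susceptible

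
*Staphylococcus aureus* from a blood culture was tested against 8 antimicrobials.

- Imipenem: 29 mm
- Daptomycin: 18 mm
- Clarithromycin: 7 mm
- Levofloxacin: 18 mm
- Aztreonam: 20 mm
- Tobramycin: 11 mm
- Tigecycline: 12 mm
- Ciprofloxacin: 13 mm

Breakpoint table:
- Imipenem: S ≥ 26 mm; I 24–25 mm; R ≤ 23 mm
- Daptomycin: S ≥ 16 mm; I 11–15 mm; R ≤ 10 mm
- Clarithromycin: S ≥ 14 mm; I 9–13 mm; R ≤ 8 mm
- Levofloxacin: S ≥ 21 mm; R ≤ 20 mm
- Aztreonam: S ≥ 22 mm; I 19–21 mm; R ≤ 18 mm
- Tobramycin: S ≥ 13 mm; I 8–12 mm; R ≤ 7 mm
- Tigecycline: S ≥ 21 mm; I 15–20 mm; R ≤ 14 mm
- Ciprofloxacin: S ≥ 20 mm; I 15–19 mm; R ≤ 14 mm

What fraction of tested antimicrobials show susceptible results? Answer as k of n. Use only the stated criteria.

2 of 8

Imipenem (29 mm) ≥ 26 mm ⇒ S
Daptomycin: 18 mm is ≥ 16 mm — S
Clarithromycin 7 mm: ≤ 8 mm — resistant
Levofloxacin: 18 mm is ≤ 20 mm ⇒ Resistant
Aztreonam (20 mm) in 19–21 mm — intermediate
Tobramycin: 11 mm is in 8–12 mm ⇒ I
Tigecycline (12 mm) ≤ 14 mm — Resistant
Ciprofloxacin: 13 mm is ≤ 14 mm → resistant
Susceptible: 2/8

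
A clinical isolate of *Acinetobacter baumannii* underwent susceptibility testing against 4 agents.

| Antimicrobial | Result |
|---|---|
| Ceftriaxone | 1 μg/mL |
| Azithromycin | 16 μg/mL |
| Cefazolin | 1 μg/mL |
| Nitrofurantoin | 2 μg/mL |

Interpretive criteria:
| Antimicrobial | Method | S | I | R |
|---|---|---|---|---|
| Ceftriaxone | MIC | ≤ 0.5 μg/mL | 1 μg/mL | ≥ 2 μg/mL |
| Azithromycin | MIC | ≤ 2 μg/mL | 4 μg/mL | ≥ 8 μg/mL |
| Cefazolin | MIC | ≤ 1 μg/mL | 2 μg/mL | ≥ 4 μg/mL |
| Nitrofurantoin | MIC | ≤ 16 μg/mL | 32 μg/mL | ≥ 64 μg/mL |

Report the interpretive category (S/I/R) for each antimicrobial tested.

Ceftriaxone: 1 μg/mL is = 1 μg/mL → intermediate
Azithromycin: 16 μg/mL is ≥ 8 μg/mL → R
Cefazolin (1 μg/mL) ≤ 1 μg/mL → susceptible
Nitrofurantoin: 2 μg/mL is ≤ 16 μg/mL ⇒ Susceptible

I, R, S, S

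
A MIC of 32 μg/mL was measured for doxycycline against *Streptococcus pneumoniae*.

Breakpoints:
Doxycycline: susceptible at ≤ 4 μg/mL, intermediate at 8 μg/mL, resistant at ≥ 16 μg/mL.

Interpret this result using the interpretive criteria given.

Doxycycline 32 μg/mL: ≥ 16 μg/mL — Resistant

R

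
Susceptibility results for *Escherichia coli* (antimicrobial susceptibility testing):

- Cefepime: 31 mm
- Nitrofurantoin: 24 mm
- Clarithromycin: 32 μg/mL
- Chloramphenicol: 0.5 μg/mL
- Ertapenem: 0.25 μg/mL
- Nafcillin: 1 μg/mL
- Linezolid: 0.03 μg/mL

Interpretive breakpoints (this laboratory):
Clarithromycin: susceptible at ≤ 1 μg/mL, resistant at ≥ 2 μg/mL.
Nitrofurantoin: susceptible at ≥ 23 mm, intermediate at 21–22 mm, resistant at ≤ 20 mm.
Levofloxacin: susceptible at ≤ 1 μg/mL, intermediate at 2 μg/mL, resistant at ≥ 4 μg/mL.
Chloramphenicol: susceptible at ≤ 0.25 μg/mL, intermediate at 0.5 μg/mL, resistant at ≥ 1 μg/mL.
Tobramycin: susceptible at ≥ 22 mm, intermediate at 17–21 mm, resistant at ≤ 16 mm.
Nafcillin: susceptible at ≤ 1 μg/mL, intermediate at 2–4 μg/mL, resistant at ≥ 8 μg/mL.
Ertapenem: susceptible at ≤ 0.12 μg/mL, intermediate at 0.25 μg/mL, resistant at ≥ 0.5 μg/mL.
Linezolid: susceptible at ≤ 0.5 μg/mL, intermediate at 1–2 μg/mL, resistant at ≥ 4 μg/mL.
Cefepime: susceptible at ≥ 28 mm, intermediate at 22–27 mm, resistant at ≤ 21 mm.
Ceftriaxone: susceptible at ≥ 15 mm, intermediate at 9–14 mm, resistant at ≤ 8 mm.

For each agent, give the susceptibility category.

Cefepime 31 mm: ≥ 28 mm → S
Nitrofurantoin 24 mm: ≥ 23 mm — Susceptible
Clarithromycin (32 μg/mL) ≥ 2 μg/mL — Resistant
Chloramphenicol (0.5 μg/mL) = 0.5 μg/mL ⇒ Intermediate
Ertapenem 0.25 μg/mL: = 0.25 μg/mL → I
Nafcillin 1 μg/mL: ≤ 1 μg/mL — susceptible
Linezolid 0.03 μg/mL: ≤ 0.5 μg/mL — S

S, S, R, I, I, S, S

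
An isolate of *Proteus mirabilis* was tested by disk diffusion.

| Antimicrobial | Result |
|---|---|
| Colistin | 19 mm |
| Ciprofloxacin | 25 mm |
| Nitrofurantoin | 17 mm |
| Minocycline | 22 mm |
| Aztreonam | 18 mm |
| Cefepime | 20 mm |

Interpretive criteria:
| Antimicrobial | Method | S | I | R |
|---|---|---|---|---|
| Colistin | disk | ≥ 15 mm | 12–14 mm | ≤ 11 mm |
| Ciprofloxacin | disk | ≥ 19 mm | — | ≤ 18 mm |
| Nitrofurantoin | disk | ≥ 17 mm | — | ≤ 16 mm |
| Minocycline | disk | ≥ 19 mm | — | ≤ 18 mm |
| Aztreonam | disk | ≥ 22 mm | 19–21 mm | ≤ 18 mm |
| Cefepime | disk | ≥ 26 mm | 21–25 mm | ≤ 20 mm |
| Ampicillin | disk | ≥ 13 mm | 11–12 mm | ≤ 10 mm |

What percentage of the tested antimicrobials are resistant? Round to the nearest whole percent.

33%

Colistin 19 mm: ≥ 15 mm — susceptible
Ciprofloxacin 25 mm: ≥ 19 mm ⇒ S
Nitrofurantoin 17 mm: ≥ 17 mm → S
Minocycline 22 mm: ≥ 19 mm ⇒ Susceptible
Aztreonam (18 mm) ≤ 18 mm ⇒ Resistant
Cefepime 20 mm: ≤ 20 mm ⇒ resistant
Resistant: 2/6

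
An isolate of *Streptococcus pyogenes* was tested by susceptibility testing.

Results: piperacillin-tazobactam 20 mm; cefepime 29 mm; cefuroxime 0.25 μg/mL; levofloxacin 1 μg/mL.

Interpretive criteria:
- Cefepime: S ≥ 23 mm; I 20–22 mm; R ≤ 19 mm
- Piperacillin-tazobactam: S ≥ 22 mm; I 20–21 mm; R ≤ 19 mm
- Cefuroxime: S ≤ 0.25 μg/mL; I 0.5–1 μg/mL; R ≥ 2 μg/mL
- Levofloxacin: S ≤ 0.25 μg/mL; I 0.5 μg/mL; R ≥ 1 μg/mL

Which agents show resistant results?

Piperacillin-tazobactam (20 mm) in 20–21 mm → I
Cefepime 29 mm: ≥ 23 mm — susceptible
Cefuroxime: 0.25 μg/mL is ≤ 0.25 μg/mL ⇒ Susceptible
Levofloxacin: 1 μg/mL is ≥ 1 μg/mL → resistant

levofloxacin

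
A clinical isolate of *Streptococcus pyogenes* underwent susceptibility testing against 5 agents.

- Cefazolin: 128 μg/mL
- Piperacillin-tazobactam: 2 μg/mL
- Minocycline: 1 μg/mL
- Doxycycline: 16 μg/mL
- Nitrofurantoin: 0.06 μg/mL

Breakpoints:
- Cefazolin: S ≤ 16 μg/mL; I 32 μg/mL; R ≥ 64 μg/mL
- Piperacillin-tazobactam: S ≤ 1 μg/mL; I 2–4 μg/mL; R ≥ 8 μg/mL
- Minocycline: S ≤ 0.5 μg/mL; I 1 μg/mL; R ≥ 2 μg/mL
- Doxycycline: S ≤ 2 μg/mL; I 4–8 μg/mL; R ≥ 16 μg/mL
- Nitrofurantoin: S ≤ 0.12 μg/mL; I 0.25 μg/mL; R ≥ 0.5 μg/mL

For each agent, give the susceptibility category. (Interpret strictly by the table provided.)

Cefazolin: 128 μg/mL is ≥ 64 μg/mL — resistant
Piperacillin-tazobactam: 2 μg/mL is in 2–4 μg/mL — Intermediate
Minocycline (1 μg/mL) = 1 μg/mL → I
Doxycycline (16 μg/mL) ≥ 16 μg/mL → R
Nitrofurantoin (0.06 μg/mL) ≤ 0.12 μg/mL — Susceptible

R, I, I, R, S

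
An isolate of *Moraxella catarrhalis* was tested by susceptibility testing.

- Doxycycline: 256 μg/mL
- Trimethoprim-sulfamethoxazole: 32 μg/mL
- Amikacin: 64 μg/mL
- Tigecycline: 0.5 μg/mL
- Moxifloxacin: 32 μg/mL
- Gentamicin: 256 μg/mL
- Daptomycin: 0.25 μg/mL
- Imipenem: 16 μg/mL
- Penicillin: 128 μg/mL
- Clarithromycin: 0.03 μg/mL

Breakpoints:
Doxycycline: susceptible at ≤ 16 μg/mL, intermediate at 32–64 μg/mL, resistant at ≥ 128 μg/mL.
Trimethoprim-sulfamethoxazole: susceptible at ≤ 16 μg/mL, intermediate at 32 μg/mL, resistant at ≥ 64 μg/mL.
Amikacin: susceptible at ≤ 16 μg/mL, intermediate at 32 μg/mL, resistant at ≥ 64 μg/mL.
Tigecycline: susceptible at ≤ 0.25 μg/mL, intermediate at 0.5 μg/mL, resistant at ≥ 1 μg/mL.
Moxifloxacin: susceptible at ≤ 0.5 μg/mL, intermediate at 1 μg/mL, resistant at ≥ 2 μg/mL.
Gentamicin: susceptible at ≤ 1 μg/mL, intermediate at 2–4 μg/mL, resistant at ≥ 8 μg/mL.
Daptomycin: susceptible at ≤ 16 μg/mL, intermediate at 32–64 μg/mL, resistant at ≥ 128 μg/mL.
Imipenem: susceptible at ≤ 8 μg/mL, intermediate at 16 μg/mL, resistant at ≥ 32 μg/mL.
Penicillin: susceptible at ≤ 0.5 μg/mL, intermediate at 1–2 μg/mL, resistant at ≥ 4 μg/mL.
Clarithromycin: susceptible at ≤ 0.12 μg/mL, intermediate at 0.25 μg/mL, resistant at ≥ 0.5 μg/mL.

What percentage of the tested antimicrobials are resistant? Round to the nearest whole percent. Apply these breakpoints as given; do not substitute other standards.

50%

Doxycycline 256 μg/mL: ≥ 128 μg/mL → R
Trimethoprim-sulfamethoxazole: 32 μg/mL is = 32 μg/mL — intermediate
Amikacin 64 μg/mL: ≥ 64 μg/mL — Resistant
Tigecycline 0.5 μg/mL: = 0.5 μg/mL ⇒ Intermediate
Moxifloxacin (32 μg/mL) ≥ 2 μg/mL → Resistant
Gentamicin 256 μg/mL: ≥ 8 μg/mL — resistant
Daptomycin (0.25 μg/mL) ≤ 16 μg/mL ⇒ Susceptible
Imipenem: 16 μg/mL is = 16 μg/mL → Intermediate
Penicillin 128 μg/mL: ≥ 4 μg/mL ⇒ R
Clarithromycin: 0.03 μg/mL is ≤ 0.12 μg/mL → S
Resistant: 5/10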